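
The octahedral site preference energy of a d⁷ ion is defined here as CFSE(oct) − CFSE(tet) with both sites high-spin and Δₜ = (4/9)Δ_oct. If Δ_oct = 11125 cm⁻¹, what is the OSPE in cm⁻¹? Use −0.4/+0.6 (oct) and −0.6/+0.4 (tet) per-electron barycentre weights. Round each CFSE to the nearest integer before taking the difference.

-2967

In an octahedral site d⁷ (HS) is t2g^5 e_g^2, giving CFSE(oct) = -0.8Δ_oct = -8900 cm⁻¹.
Tetrahedral e^4 t2^3 gives -1.2Δₜ = -1.2 × (4/9) × 11125 = -5933 cm⁻¹.
Subtracting, OSPE = -8900 − (-5933) = -2967 cm⁻¹.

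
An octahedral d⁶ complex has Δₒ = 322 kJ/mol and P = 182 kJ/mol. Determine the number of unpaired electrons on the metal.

Since Δₒ = 322 kJ/mol > P = 182 kJ/mol, the complex adopts the low-spin configuration.
Filling d⁶ accordingly: t₂g⁶ eg⁰.
Unpaired electrons: 0.

0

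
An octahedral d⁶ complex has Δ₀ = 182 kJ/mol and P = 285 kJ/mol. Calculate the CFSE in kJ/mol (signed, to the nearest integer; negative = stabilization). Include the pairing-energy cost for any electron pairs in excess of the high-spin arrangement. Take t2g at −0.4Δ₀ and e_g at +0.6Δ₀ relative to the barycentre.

-73

Since Δ₀ = 182 kJ/mol < P = 285 kJ/mol, the complex adopts the high-spin configuration.
Configuration: t2g^4 e_g^2.
Orbital CFSE = -0.4Δ₀ = -0.4 × 182 = -73 kJ/mol.
High-spin has no excess pairs, so no pairing correction applies.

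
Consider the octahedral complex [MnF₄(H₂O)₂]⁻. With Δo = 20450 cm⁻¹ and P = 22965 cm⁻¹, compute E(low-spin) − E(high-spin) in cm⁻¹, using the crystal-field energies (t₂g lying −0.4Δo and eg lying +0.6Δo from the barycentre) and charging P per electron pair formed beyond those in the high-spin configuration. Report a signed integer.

2515

Ligand charges: 4×(-1) from F⁻ and 2×(+0) from H₂O sum to -4; with overall charge -1, Mn is +3.
Mn sits in group 7; removing 3 electrons leaves Mn³⁺ with 7 − 3 = 4 d electrons.
In the high-spin limit (t₂g³ eg¹) the orbital term is -0.6Δo = -12270 cm⁻¹, with no excess pairing.
For low-spin the configuration is t₂g⁴ eg⁰: orbital energy -1.6 × 20450 = -32720 cm⁻¹, and 1 additional pair relative to high-spin adds 22965 cm⁻¹, giving -9755 cm⁻¹.
E(LS) − E(HS) = -9755 − (-12270) = 2515 cm⁻¹.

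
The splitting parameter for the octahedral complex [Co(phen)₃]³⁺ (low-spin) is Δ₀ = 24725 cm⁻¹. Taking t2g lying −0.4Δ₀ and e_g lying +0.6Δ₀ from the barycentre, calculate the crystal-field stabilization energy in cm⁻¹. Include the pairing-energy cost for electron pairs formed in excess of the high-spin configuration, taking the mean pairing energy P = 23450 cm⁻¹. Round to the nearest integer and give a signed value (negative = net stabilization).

phen is neutral, so the +3 overall charge sits on Co: oxidation state +3.
Co is in group 9, so Co³⁺ is d⁶ (9 − 3 = 6).
Electron filling gives t2g^6 e_g^0.
CFSE(orbital) = 6×(-0.4Δ₀) + 0×(0.6Δ₀) = -2.4Δ₀; with Δ₀ = 24725 cm⁻¹ that is -59340 cm⁻¹.
Pairing penalty: 3 pairs vs 1 in the high-spin reference → 2 extra × P = 46900 cm⁻¹.
Combining: -59340 + 46900 = -12440 cm⁻¹.

-12440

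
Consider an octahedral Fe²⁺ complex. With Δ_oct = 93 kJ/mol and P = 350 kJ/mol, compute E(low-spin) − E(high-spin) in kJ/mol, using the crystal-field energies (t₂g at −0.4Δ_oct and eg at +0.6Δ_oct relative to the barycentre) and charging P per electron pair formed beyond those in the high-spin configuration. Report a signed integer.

514

Group 8 minus oxidation state +2 gives a d⁶ configuration for Fe²⁺.
In the high-spin limit (t₂g⁴ eg²) the orbital term is -0.4Δ_oct = -37 kJ/mol, with no excess pairing.
Low-spin t₂g⁶ eg⁰ gives -2.4Δ_oct = -223 kJ/mol, but forming 2 extra pairs costs 2P = 700 kJ/mol, so E(LS) = -223 + 700 = 477 kJ/mol.
E(LS) − E(HS) = 477 − (-37) = 514 kJ/mol.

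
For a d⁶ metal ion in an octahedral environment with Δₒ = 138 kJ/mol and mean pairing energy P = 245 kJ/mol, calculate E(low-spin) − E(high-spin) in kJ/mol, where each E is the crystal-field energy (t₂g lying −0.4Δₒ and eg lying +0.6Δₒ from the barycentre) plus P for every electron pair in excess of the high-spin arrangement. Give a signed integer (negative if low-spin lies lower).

In the high-spin limit (t₂g⁴ eg²) the orbital term is -0.4Δₒ = -55 kJ/mol, with no excess pairing.
Low-spin t₂g⁶ eg⁰ gives -2.4Δₒ = -331 kJ/mol, but forming 2 extra pairs costs 2P = 490 kJ/mol, so E(LS) = -331 + 490 = 159 kJ/mol.
E(LS) − E(HS) = 159 − (-55) = 214 kJ/mol.

214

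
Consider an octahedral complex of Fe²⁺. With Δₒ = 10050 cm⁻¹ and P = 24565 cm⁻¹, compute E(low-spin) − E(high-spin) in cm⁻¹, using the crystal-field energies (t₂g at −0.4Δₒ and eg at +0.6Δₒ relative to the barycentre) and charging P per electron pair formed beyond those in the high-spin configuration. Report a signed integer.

Fe is in group 8, so Fe²⁺ is d⁶ (8 − 2 = 6).
High-spin d⁶ fills as t₂g⁴ eg² with CFSE 4(−0.4) + 2(+0.6) = -0.4Δₒ = -4020 cm⁻¹.
Low-spin t₂g⁶ eg⁰ gives -2.4Δₒ = -24120 cm⁻¹, but forming 2 extra pairs costs 2P = 49130 cm⁻¹, so E(LS) = -24120 + 49130 = 25010 cm⁻¹.
The difference is 25010 − (-4020) = 29030 cm⁻¹, so high-spin lies lower.

29030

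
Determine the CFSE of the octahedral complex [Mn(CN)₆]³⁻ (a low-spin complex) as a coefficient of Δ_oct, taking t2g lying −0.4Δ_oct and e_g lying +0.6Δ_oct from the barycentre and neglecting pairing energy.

-1.6 Δ_oct

Each CN⁻ contributes -1; 6 × (-1) = -6. With overall charge -3, Mn is in the +3 oxidation state.
Mn³⁺: group 7, so d-count = 7 − 3 = 4.
Configuration: t2g^4 e_g^0.
CFSE = 4(-0.4Δ_oct) + 0(0.6Δ_oct) = -1.6Δ_oct + 0.0Δ_oct = -1.6Δ_oct.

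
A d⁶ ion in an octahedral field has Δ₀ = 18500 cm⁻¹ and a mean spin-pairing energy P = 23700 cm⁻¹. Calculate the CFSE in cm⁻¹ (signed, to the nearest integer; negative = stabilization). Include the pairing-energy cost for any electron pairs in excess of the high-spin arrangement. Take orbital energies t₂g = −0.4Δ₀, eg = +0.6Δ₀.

-7400

Since Δ₀ = 18500 cm⁻¹ < P = 23700 cm⁻¹, the complex adopts the high-spin configuration.
Configuration: t₂g⁴ eg².
Orbital CFSE = -0.4Δ₀ = -0.4 × 18500 = -7400 cm⁻¹.
High-spin has no excess pairs, so no pairing correction applies.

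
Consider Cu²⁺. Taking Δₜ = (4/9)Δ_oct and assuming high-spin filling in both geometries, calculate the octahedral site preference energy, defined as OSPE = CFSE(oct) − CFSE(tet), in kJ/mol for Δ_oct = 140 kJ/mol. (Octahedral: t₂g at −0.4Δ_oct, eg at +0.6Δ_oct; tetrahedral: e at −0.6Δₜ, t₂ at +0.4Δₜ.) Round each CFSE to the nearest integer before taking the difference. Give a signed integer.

Group 11 minus oxidation state +2 gives a d⁹ configuration for Cu²⁺.
Octahedral high-spin t2g^6 e_g^3: CFSE = -0.6 × 140 = -84 kJ/mol.
In a tetrahedral site the filling is e^4 t2^5: CFSE(tet) = -0.4Δₜ = -0.4 × (4/9)(140) = -25 kJ/mol.
OSPE = CFSE(oct) − CFSE(tet) = -84 − (-25) = -59 kJ/mol.

-59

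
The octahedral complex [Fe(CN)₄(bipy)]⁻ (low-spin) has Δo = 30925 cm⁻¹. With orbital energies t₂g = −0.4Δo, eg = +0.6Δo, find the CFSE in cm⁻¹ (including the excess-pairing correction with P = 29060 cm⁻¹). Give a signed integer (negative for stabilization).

Ligand charges: 4×(-1) from CN⁻ and 1×(+0) from bipy sum to -4; with overall charge -1, Fe is +3.
Fe is in group 8, so Fe³⁺ is d⁵ (8 − 3 = 5).
Electron filling gives t₂g⁵ eg⁰.
Orbital CFSE = 5(-0.4) + 0(0.6) = -2.0Δo = -2.0 × 30925 = -61850 cm⁻¹.
Relative to high-spin t₂g³ eg² (0 paired), the low-spin configuration has 2 additional pairs, contributing +2 × 29060 = +58120 cm⁻¹.
Net CFSE = -61850 + 58120 = -3730 cm⁻¹.

-3730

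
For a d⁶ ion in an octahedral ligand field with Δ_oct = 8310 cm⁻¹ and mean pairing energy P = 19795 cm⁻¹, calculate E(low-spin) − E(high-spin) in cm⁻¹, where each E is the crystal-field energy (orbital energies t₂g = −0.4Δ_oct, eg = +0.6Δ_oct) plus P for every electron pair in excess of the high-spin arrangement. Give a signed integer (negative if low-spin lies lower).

In the high-spin limit (t₂g⁴ eg²) the orbital term is -0.4Δ_oct = -3324 cm⁻¹, with no excess pairing.
For low-spin the configuration is t₂g⁶ eg⁰: orbital energy -2.4 × 8310 = -19944 cm⁻¹, and 2 additional pairs relative to high-spin add 39590 cm⁻¹, giving 19646 cm⁻¹.
Thus E(LS) − E(HS) = 22970 cm⁻¹.

22970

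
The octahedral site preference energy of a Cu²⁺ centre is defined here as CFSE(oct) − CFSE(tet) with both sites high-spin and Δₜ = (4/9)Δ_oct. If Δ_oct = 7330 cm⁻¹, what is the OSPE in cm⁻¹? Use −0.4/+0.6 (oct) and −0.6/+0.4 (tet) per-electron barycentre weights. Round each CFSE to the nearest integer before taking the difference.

-3095

Group 11 minus oxidation state +2 gives a d⁹ configuration for Cu²⁺.
In an octahedral site d⁹ (HS) is t₂g⁶ eg³, giving CFSE(oct) = -0.6Δ_oct = -4398 cm⁻¹.
Tetrahedral: e⁴ t₂⁵, CFSE = 4(−0.6) + 5(+0.4) = -0.4Δₜ = -0.4 × (4/9) × 7330 = -1303 cm⁻¹.
OSPE = CFSE(oct) − CFSE(tet) = -4398 − (-1303) = -3095 cm⁻¹.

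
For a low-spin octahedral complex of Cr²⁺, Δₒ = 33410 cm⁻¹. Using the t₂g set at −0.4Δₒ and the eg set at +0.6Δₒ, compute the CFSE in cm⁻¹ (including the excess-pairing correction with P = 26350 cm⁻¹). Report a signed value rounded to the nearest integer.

-27106

Cr is in group 6, so Cr²⁺ is d⁴ (6 − 2 = 4).
Configuration: t₂g⁴ eg⁰.
Orbital CFSE = 4(-0.4) + 0(0.6) = -1.6Δₒ = -1.6 × 33410 = -53456 cm⁻¹.
High-spin d⁴ would be t₂g³ eg¹ with 0 pairs; low-spin has 1, so 1 excess pair costs +1P = +26350 cm⁻¹.
Combining: -53456 + 26350 = -27106 cm⁻¹.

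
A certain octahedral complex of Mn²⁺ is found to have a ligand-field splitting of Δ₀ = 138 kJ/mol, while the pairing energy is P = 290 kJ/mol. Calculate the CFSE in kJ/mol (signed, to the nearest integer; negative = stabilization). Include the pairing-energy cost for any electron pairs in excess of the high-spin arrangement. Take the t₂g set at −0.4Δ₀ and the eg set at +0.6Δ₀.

0

Mn sits in group 7; removing 2 electrons leaves Mn²⁺ with 7 − 2 = 5 d electrons.
Since Δ₀ = 138 kJ/mol < P = 290 kJ/mol, the complex adopts the high-spin configuration.
That gives t₂g³ eg².
Orbital CFSE = 0.0Δ₀ = 0.0 × 138 = 0 kJ/mol.
High-spin has no excess pairs, so no pairing correction applies.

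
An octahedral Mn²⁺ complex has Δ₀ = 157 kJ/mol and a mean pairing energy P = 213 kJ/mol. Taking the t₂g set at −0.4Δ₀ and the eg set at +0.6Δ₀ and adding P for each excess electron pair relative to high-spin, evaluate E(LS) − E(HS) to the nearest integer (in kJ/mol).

Group 7 minus oxidation state +2 gives a d⁵ configuration for Mn²⁺.
High-spin: t₂g³ eg², CFSE = 0.0Δ₀ = 0 kJ/mol.
Low-spin t₂g⁵ eg⁰ gives -2.0Δ₀ = -314 kJ/mol, but forming 2 extra pairs costs 2P = 426 kJ/mol, so E(LS) = -314 + 426 = 112 kJ/mol.
Thus E(LS) − E(HS) = 112 kJ/mol.

112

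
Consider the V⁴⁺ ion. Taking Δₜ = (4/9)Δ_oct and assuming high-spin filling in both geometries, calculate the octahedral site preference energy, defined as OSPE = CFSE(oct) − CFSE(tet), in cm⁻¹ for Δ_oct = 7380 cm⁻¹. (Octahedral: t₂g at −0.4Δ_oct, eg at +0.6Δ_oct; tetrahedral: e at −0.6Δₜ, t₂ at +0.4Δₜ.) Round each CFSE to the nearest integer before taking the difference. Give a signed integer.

Group 5 minus oxidation state +4 gives a d¹ configuration for V⁴⁺.
Octahedral high-spin t2g^1 e_g^0: CFSE = -0.4 × 7380 = -2952 cm⁻¹.
In a tetrahedral site the filling is e^1 t2^0: CFSE(tet) = -0.6Δₜ = -0.6 × (4/9)(7380) = -1968 cm⁻¹.
Subtracting, OSPE = -2952 − (-1968) = -984 cm⁻¹.

-984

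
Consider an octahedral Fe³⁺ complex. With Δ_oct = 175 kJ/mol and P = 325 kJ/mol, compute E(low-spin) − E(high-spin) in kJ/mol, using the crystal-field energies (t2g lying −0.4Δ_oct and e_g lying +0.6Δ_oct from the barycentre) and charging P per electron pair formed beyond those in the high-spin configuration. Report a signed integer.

Fe is in group 8, so Fe³⁺ is d⁵ (8 − 3 = 5).
High-spin d⁵ fills as t2g^3 e_g^2 with CFSE 3(−0.4) + 2(+0.6) = 0.0Δ_oct = 0 kJ/mol.
For low-spin the configuration is t2g^5 e_g^0: orbital energy -2.0 × 175 = -350 kJ/mol, and 2 additional pairs relative to high-spin add 650 kJ/mol, giving 300 kJ/mol.
E(LS) − E(HS) = 300 − (0) = 300 kJ/mol.

300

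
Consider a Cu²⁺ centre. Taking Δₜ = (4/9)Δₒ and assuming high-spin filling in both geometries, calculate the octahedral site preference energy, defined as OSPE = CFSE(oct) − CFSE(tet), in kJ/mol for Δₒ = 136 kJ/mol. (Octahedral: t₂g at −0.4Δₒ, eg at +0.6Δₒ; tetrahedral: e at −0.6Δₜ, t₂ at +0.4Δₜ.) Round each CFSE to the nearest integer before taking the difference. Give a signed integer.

-58

Cu sits in group 11; removing 2 electrons leaves Cu²⁺ with 11 − 2 = 9 d electrons.
Octahedral high-spin t2g^6 e_g^3: CFSE = -0.6 × 136 = -82 kJ/mol.
Tetrahedral: e^4 t2^5, CFSE = 4(−0.6) + 5(+0.4) = -0.4Δₜ = -0.4 × (4/9) × 136 = -24 kJ/mol.
Subtracting, OSPE = -82 − (-24) = -58 kJ/mol.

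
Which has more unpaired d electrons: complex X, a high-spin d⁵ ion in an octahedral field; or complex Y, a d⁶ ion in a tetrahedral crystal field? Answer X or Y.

X

X: t₂g³ eg² → 5 unpaired.
Y: With tetrahedral geometry the complex is necessarily high-spin; e^3 t2^3 → 4 unpaired.
So X has more unpaired electrons.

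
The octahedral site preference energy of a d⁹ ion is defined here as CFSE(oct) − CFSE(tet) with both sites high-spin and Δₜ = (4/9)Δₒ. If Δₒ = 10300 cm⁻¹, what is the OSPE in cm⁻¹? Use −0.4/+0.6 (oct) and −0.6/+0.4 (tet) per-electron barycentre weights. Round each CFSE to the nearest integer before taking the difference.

Octahedral (high-spin): t₂g⁶ eg³, CFSE = 6(−0.4) + 3(+0.6) = -0.6Δₒ = -0.6 × 10300 = -6180 cm⁻¹.
In a tetrahedral site the filling is e⁴ t₂⁵: CFSE(tet) = -0.4Δₜ = -0.4 × (4/9)(10300) = -1831 cm⁻¹.
OSPE = CFSE(oct) − CFSE(tet) = -6180 − (-1831) = -4349 cm⁻¹.

-4349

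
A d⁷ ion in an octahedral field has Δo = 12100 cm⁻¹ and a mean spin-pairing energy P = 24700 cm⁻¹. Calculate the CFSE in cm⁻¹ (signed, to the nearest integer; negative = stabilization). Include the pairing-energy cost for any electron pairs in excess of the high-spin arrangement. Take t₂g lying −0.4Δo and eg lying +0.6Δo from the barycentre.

-9680

Δo < P, so pairing is avoided: the ground state is high-spin.
Filling d⁷ accordingly: t₂g⁵ eg².
Orbital CFSE = -0.8Δo = -0.8 × 12100 = -9680 cm⁻¹.
High-spin has no excess pairs, so no pairing correction applies.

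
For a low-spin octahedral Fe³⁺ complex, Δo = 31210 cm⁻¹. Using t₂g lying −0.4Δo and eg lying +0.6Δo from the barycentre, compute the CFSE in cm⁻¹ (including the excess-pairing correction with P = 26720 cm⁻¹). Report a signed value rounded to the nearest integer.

-8980

Fe³⁺: group 8, so d-count = 8 − 3 = 5.
Electron filling gives t₂g⁵ eg⁰.
Orbital CFSE = 5(-0.4) + 0(0.6) = -2.0Δo = -2.0 × 31210 = -62420 cm⁻¹.
High-spin d⁵ would be t₂g³ eg² with 0 pairs; low-spin has 2, so 2 excess pairs cost +2P = +53440 cm⁻¹.
Overall CFSE = -62420 + 53440 = -8980 cm⁻¹.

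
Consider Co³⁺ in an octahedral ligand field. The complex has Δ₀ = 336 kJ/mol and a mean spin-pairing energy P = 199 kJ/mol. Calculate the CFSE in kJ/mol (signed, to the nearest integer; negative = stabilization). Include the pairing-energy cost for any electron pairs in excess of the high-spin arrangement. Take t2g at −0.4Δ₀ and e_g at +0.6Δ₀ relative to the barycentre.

-408

Group 9 minus oxidation state +3 gives a d⁶ configuration for Co³⁺.
Δ₀ > P, so pairing is preferred: the ground state is low-spin.
That gives t2g^6 e_g^0.
Orbital CFSE = -2.4Δ₀ = -2.4 × 336 = -806 kJ/mol.
Excess pairs vs high-spin: 3 − 1 = 2; pairing cost = +398 kJ/mol.
Net CFSE = -806 + 398 = -408 kJ/mol.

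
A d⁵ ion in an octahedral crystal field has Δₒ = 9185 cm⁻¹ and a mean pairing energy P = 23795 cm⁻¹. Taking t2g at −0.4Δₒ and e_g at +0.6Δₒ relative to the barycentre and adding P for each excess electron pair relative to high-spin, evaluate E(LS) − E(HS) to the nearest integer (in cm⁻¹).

29220

High-spin d⁵ fills as t2g^3 e_g^2 with CFSE 3(−0.4) + 2(+0.6) = 0.0Δₒ = 0 cm⁻¹.
For low-spin the configuration is t2g^5 e_g^0: orbital energy -2.0 × 9185 = -18370 cm⁻¹, and 2 additional pairs relative to high-spin add 47590 cm⁻¹, giving 29220 cm⁻¹.
Thus E(LS) − E(HS) = 29220 cm⁻¹.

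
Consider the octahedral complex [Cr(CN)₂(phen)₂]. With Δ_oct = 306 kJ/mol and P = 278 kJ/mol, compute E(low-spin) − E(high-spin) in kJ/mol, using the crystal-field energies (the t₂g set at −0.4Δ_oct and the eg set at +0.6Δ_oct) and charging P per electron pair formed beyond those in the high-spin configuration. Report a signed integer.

Ligand charges: 2×(-1) from CN⁻ and 2×(+0) from phen sum to -2; with overall charge +0, Cr is +2.
Group 6 minus oxidation state +2 gives a d⁴ configuration for Cr²⁺.
High-spin d⁴ fills as t₂g³ eg¹ with CFSE 3(−0.4) + 1(+0.6) = -0.6Δ_oct = -184 kJ/mol.
For low-spin the configuration is t₂g⁴ eg⁰: orbital energy -1.6 × 306 = -490 kJ/mol, and 1 additional pair relative to high-spin adds 278 kJ/mol, giving -212 kJ/mol.
The difference is -212 − (-184) = -28 kJ/mol, so low-spin lies lower.

-28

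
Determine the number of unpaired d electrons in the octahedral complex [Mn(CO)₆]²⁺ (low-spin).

1

CO is neutral, so the +2 overall charge sits on Mn: oxidation state +2.
Mn sits in group 7; removing 2 electrons leaves Mn²⁺ with 7 − 2 = 5 d electrons.
Configuration: t2g^5 e_g^0, giving 1 unpaired electron.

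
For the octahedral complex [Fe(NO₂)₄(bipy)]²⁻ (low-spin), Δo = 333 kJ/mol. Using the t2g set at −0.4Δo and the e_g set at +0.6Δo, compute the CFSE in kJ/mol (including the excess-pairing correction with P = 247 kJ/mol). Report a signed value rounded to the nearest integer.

-305

Ligand charges: 4×(-1) from NO₂⁻ and 1×(+0) from bipy sum to -4; with overall charge -2, Fe is +2.
Group 8 minus oxidation state +2 gives a d⁶ configuration for Fe²⁺.
Configuration: t2g^6 e_g^0.
Orbital CFSE = 6(-0.4) + 0(0.6) = -2.4Δo = -2.4 × 333 = -799 kJ/mol.
Pairing penalty: 3 pairs vs 1 in the high-spin reference → 2 extra × P = 494 kJ/mol.
Combining: -799 + 494 = -305 kJ/mol.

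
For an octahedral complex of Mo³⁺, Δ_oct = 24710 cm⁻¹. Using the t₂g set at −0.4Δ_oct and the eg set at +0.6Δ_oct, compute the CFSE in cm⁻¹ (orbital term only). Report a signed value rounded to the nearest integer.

Mo is in group 6, so Mo³⁺ is d³ (6 − 3 = 3).
For octahedral d³ the high- and low-spin configurations coincide.
The d³ electrons fill as t₂g³ eg⁰.
Orbital CFSE = 3(-0.4) + 0(0.6) = -1.2Δ_oct = -1.2 × 24710 = -29652 cm⁻¹.

-29652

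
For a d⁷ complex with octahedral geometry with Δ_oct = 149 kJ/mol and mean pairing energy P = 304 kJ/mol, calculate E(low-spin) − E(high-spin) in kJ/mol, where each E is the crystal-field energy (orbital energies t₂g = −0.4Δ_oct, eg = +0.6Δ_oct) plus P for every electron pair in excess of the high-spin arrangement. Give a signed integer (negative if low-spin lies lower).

High-spin: t₂g⁵ eg², CFSE = -0.8Δ_oct = -119 kJ/mol.
Low-spin t₂g⁶ eg¹ gives -1.8Δ_oct = -268 kJ/mol, but forming 1 extra pair costs 1P = 304 kJ/mol, so E(LS) = -268 + 304 = 36 kJ/mol.
E(LS) − E(HS) = 36 − (-119) = 155 kJ/mol.

155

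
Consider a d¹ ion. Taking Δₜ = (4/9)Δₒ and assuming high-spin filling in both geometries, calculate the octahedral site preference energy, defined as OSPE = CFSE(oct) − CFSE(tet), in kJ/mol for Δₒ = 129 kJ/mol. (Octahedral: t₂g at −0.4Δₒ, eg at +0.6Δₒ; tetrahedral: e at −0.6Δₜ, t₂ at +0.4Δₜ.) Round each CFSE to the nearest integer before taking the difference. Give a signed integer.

-18

Octahedral (high-spin): t₂g¹ eg⁰, CFSE = 1(−0.4) + 0(+0.6) = -0.4Δₒ = -0.4 × 129 = -52 kJ/mol.
Tetrahedral: e¹ t₂⁰, CFSE = 1(−0.6) + 0(+0.4) = -0.6Δₜ = -0.6 × (4/9) × 129 = -34 kJ/mol.
OSPE = CFSE(oct) − CFSE(tet) = -52 − (-34) = -18 kJ/mol.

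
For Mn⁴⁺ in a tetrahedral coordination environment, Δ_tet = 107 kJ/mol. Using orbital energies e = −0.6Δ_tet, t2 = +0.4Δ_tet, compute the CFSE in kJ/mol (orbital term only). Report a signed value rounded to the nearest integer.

Mn is in group 7, so Mn⁴⁺ is d³ (7 − 4 = 3).
Tetrahedral fields are weak (Δₜ ≈ 4/9 Δₒ), so electrons fill high-spin.
Configuration: e^2 t2^1.
The orbital stabilization is -0.8Δ_tet = -0.8 × 107 = -86 kJ/mol.

-86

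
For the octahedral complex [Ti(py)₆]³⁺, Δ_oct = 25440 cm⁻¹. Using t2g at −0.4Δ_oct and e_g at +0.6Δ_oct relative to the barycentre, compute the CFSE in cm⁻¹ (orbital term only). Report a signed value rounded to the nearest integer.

-10176

py is neutral, so the +3 overall charge sits on Ti: oxidation state +3.
Group 4 minus oxidation state +3 gives a d¹ configuration for Ti³⁺.
Electron filling gives t2g^1 e_g^0.
The orbital stabilization is -0.4Δ_oct = -0.4 × 25440 = -10176 cm⁻¹.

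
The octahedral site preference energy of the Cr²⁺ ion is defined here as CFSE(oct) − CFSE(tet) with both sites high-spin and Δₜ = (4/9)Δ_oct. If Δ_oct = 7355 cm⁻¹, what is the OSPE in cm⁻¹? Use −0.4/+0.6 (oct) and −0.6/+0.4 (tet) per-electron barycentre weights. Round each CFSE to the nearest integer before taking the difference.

Cr²⁺: group 6, so d-count = 6 − 2 = 4.
Octahedral high-spin t₂g³ eg¹: CFSE = -0.6 × 7355 = -4413 cm⁻¹.
In a tetrahedral site the filling is e² t₂²: CFSE(tet) = -0.4Δₜ = -0.4 × (4/9)(7355) = -1308 cm⁻¹.
Subtracting, OSPE = -4413 − (-1308) = -3105 cm⁻¹.

-3105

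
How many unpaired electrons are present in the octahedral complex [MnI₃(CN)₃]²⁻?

Ligand charges: 3×(-1) from I⁻ and 3×(-1) from CN⁻ sum to -6; with overall charge -2, Mn is +4.
Mn⁴⁺: group 7, so d-count = 7 − 4 = 3.
Configuration: t₂g³ eg⁰, giving 3 unpaired electrons.

3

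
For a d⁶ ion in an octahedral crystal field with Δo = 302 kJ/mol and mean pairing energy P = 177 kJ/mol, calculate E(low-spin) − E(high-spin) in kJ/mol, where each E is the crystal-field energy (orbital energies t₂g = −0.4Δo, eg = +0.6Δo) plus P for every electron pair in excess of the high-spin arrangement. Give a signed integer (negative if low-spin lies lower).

In the high-spin limit (t₂g⁴ eg²) the orbital term is -0.4Δo = -121 kJ/mol, with no excess pairing.
Low-spin: t₂g⁶ eg⁰, orbital CFSE = -2.4Δo = -725 kJ/mol; plus 2 excess pairs × P = +354 kJ/mol; total -371 kJ/mol.
E(LS) − E(HS) = -371 − (-121) = -250 kJ/mol.

-250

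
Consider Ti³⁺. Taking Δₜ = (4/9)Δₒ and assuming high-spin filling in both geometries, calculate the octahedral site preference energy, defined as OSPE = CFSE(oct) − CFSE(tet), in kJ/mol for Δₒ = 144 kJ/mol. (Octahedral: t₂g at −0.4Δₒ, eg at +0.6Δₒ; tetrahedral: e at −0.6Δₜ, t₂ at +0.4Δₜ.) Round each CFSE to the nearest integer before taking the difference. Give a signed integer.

Ti sits in group 4; removing 3 electrons leaves Ti³⁺ with 4 − 3 = 1 d electrons.
Octahedral (high-spin): t2g^1 e_g^0, CFSE = 1(−0.4) + 0(+0.6) = -0.4Δₒ = -0.4 × 144 = -58 kJ/mol.
In a tetrahedral site the filling is e^1 t2^0: CFSE(tet) = -0.6Δₜ = -0.6 × (4/9)(144) = -38 kJ/mol.
Subtracting, OSPE = -58 − (-38) = -20 kJ/mol.

-20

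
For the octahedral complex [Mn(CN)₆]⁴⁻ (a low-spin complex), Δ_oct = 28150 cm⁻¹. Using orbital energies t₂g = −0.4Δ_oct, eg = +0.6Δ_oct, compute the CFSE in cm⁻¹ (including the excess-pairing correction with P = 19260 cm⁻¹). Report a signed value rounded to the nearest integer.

Each CN⁻ contributes -1; 6 × (-1) = -6. With overall charge -4, Mn is in the +2 oxidation state.
Group 7 minus oxidation state +2 gives a d⁵ configuration for Mn²⁺.
Configuration: t₂g⁵ eg⁰.
The orbital stabilization is -2.0Δ_oct = -2.0 × 28150 = -56300 cm⁻¹.
Relative to high-spin t₂g³ eg² (0 paired), the low-spin configuration has 2 additional pairs, contributing +2 × 19260 = +38520 cm⁻¹.
Combining: -56300 + 38520 = -17780 cm⁻¹.

-17780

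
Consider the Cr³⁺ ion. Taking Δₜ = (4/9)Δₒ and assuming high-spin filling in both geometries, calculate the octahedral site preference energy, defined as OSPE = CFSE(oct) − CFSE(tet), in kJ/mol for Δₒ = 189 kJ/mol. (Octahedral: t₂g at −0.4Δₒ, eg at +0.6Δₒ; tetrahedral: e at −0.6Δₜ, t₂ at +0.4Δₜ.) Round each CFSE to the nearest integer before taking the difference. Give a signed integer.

-160

Cr³⁺: group 6, so d-count = 6 − 3 = 3.
Octahedral (high-spin): t2g^3 e_g^0, CFSE = 3(−0.4) + 0(+0.6) = -1.2Δₒ = -1.2 × 189 = -227 kJ/mol.
Tetrahedral e^2 t2^1 gives -0.8Δₜ = -0.8 × (4/9) × 189 = -67 kJ/mol.
OSPE = CFSE(oct) − CFSE(tet) = -227 − (-67) = -160 kJ/mol.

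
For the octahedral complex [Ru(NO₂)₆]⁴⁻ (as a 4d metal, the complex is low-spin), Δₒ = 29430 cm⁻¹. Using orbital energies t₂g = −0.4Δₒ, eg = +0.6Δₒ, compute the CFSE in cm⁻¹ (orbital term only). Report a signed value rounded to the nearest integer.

-70632

Each NO₂⁻ contributes -1; 6 × (-1) = -6. With overall charge -4, Ru is in the +2 oxidation state.
Ru sits in group 8; removing 2 electrons leaves Ru²⁺ with 8 − 2 = 6 d electrons.
Electron filling gives t₂g⁶ eg⁰.
The orbital stabilization is -2.4Δₒ = -2.4 × 29430 = -70632 cm⁻¹.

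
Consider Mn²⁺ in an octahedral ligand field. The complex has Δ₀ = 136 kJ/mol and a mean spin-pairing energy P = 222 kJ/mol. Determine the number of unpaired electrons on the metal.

5

Mn is in group 7, so Mn²⁺ is d⁵ (7 − 2 = 5).
Since Δ₀ = 136 kJ/mol < P = 222 kJ/mol, the complex adopts the high-spin configuration.
That gives t₂g³ eg².
Unpaired electrons: 5.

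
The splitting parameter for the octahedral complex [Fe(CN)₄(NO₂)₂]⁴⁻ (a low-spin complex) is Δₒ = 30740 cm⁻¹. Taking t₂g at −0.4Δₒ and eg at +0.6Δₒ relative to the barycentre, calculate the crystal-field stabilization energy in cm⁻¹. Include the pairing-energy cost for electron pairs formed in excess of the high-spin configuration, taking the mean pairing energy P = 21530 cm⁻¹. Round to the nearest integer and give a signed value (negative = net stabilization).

-30716

Ligand charges: 4×(-1) from CN⁻ and 2×(-1) from NO₂⁻ sum to -6; with overall charge -4, Fe is +2.
Group 8 minus oxidation state +2 gives a d⁶ configuration for Fe²⁺.
Electron filling gives t₂g⁶ eg⁰.
Orbital CFSE = 6(-0.4) + 0(0.6) = -2.4Δₒ = -2.4 × 30740 = -73776 cm⁻¹.
High-spin d⁶ would be t₂g⁴ eg² with 1 pair; low-spin has 3, so 2 excess pairs cost +2P = +43060 cm⁻¹.
Net CFSE = -73776 + 43060 = -30716 cm⁻¹.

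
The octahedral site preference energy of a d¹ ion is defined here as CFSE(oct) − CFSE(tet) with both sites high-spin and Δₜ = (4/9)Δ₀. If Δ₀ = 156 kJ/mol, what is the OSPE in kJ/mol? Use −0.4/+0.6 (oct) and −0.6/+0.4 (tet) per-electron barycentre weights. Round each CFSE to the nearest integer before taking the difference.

-20

Octahedral high-spin t2g^1 e_g^0: CFSE = -0.4 × 156 = -62 kJ/mol.
In a tetrahedral site the filling is e^1 t2^0: CFSE(tet) = -0.6Δₜ = -0.6 × (4/9)(156) = -42 kJ/mol.
Subtracting, OSPE = -62 − (-42) = -20 kJ/mol.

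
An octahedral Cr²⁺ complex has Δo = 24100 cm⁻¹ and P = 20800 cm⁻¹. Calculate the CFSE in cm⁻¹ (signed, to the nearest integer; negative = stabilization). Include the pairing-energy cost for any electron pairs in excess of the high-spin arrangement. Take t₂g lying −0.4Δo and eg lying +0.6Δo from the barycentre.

Cr sits in group 6; removing 2 electrons leaves Cr²⁺ with 6 − 2 = 4 d electrons.
With Δo > P the complex is low-spin.
Configuration: t₂g⁴ eg⁰.
Orbital CFSE = -1.6Δo = -1.6 × 24100 = -38560 cm⁻¹.
Excess pairs vs high-spin: 1 − 0 = 1; pairing cost = +20800 cm⁻¹.
Net CFSE = -38560 + 20800 = -17760 cm⁻¹.

-17760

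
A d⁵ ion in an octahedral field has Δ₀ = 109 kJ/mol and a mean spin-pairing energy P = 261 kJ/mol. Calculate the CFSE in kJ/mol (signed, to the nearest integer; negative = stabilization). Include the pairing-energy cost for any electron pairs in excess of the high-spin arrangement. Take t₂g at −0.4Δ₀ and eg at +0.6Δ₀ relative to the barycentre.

0

Δ₀ < P, so pairing is avoided: the ground state is high-spin.
Configuration: t₂g³ eg².
Orbital CFSE = 0.0Δ₀ = 0.0 × 109 = 0 kJ/mol.
High-spin has no excess pairs, so no pairing correction applies.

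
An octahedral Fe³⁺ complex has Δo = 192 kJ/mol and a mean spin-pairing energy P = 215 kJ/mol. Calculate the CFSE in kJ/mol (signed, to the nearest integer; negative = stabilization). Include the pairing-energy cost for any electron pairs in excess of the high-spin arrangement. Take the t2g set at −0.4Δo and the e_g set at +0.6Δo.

0

Group 8 minus oxidation state +3 gives a d⁵ configuration for Fe³⁺.
Since Δo = 192 kJ/mol < P = 215 kJ/mol, the complex adopts the high-spin configuration.
Configuration: t2g^3 e_g^2.
Orbital CFSE = 0.0Δo = 0.0 × 192 = 0 kJ/mol.
High-spin has no excess pairs, so no pairing correction applies.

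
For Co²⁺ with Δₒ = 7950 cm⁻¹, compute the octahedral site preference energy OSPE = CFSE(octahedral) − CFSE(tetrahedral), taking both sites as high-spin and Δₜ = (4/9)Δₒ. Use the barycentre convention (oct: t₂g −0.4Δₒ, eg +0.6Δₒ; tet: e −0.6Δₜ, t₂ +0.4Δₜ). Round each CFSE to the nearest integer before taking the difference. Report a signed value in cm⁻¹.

-2120

Co sits in group 9; removing 2 electrons leaves Co²⁺ with 9 − 2 = 7 d electrons.
In an octahedral site d⁷ (HS) is t₂g⁵ eg², giving CFSE(oct) = -0.8Δₒ = -6360 cm⁻¹.
Tetrahedral: e⁴ t₂³, CFSE = 4(−0.6) + 3(+0.4) = -1.2Δₜ = -1.2 × (4/9) × 7950 = -4240 cm⁻¹.
Subtracting, OSPE = -6360 − (-4240) = -2120 cm⁻¹.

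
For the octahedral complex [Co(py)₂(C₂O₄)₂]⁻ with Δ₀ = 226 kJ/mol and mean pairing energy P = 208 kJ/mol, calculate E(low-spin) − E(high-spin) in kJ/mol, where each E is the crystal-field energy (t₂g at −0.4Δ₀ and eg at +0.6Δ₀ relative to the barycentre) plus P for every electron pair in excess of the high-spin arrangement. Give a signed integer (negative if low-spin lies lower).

Ligand charges: 2×(+0) from py and 2×(-2) from C₂O₄²⁻ sum to -4; with overall charge -1, Co is +3.
Co is in group 9, so Co³⁺ is d⁶ (9 − 3 = 6).
In the high-spin limit (t₂g⁴ eg²) the orbital term is -0.4Δ₀ = -90 kJ/mol, with no excess pairing.
Low-spin: t₂g⁶ eg⁰, orbital CFSE = -2.4Δ₀ = -542 kJ/mol; plus 2 excess pairs × P = +416 kJ/mol; total -126 kJ/mol.
The difference is -126 − (-90) = -36 kJ/mol, so low-spin lies lower.

-36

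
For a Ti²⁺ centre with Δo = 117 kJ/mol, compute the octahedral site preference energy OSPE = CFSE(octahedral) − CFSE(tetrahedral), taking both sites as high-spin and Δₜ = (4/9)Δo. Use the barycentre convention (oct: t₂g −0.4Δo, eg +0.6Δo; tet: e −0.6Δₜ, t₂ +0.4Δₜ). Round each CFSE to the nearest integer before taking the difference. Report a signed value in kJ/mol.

-32

Ti sits in group 4; removing 2 electrons leaves Ti²⁺ with 4 − 2 = 2 d electrons.
In an octahedral site d² (HS) is t2g^2 e_g^0, giving CFSE(oct) = -0.8Δo = -94 kJ/mol.
In a tetrahedral site the filling is e^2 t2^0: CFSE(tet) = -1.2Δₜ = -1.2 × (4/9)(117) = -62 kJ/mol.
OSPE = -94 − (-62) = -32 kJ/mol.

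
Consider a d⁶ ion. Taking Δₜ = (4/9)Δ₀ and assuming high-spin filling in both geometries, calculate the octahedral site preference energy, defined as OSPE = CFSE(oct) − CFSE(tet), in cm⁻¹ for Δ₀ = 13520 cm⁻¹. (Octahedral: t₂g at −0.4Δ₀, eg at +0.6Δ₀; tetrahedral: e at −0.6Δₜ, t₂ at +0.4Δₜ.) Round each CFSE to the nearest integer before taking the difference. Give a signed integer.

-1803

Octahedral (high-spin): t₂g⁴ eg², CFSE = 4(−0.4) + 2(+0.6) = -0.4Δ₀ = -0.4 × 13520 = -5408 cm⁻¹.
Tetrahedral: e³ t₂³, CFSE = 3(−0.6) + 3(+0.4) = -0.6Δₜ = -0.6 × (4/9) × 13520 = -3605 cm⁻¹.
OSPE = -5408 − (-3605) = -1803 cm⁻¹.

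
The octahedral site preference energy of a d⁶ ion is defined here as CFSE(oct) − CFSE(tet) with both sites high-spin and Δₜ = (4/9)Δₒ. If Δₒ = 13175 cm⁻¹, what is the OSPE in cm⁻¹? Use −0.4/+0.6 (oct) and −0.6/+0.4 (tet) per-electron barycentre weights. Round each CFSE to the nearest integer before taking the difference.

-1757

In an octahedral site d⁶ (HS) is t₂g⁴ eg², giving CFSE(oct) = -0.4Δₒ = -5270 cm⁻¹.
Tetrahedral: e³ t₂³, CFSE = 3(−0.6) + 3(+0.4) = -0.6Δₜ = -0.6 × (4/9) × 13175 = -3513 cm⁻¹.
Subtracting, OSPE = -5270 − (-3513) = -1757 cm⁻¹.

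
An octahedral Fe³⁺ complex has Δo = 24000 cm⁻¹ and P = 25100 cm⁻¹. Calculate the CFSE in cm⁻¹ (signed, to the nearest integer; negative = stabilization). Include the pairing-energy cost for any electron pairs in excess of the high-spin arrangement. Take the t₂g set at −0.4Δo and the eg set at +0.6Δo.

Fe³⁺: group 8, so d-count = 8 − 3 = 5.
With Δo < P the complex is high-spin.
Filling d⁵ accordingly: t₂g³ eg².
Orbital CFSE = 0.0Δo = 0.0 × 24000 = 0 cm⁻¹.
High-spin has no excess pairs, so no pairing correction applies.

0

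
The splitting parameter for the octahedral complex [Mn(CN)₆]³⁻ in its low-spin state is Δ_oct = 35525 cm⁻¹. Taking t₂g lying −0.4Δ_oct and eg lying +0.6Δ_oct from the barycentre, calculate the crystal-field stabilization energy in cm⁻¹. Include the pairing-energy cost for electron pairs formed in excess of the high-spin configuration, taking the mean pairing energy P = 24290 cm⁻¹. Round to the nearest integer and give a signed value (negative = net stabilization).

-32550

Each CN⁻ contributes -1; 6 × (-1) = -6. With overall charge -3, Mn is in the +3 oxidation state.
Mn sits in group 7; removing 3 electrons leaves Mn³⁺ with 7 − 3 = 4 d electrons.
Electron filling gives t₂g⁴ eg⁰.
CFSE(orbital) = 4×(-0.4Δ_oct) + 0×(0.6Δ_oct) = -1.6Δ_oct; with Δ_oct = 35525 cm⁻¹ that is -56840 cm⁻¹.
Pairing penalty: 1 pair vs 0 in the high-spin reference → 1 extra × P = 24290 cm⁻¹.
Combining: -56840 + 24290 = -32550 cm⁻¹.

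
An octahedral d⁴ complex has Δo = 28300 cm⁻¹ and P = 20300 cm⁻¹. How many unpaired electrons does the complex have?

Δo > P, so pairing is preferred: the ground state is low-spin.
That gives t₂g⁴ eg⁰.
Unpaired electrons: 2.

2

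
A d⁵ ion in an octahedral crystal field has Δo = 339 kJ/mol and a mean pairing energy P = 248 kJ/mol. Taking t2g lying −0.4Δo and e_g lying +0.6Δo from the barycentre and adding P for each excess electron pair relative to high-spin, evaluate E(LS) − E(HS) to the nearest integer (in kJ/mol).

-182

High-spin d⁵ fills as t2g^3 e_g^2 with CFSE 3(−0.4) + 2(+0.6) = 0.0Δo = 0 kJ/mol.
Low-spin: t2g^5 e_g^0, orbital CFSE = -2.0Δo = -678 kJ/mol; plus 2 excess pairs × P = +496 kJ/mol; total -182 kJ/mol.
Thus E(LS) − E(HS) = -182 kJ/mol.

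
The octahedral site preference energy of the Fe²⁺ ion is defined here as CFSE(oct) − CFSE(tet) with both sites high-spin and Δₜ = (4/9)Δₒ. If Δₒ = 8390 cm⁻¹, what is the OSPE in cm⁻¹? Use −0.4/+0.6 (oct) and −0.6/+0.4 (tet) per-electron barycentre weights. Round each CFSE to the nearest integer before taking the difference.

-1119

Fe²⁺: group 8, so d-count = 8 − 2 = 6.
Octahedral high-spin t₂g⁴ eg²: CFSE = -0.4 × 8390 = -3356 cm⁻¹.
Tetrahedral e³ t₂³ gives -0.6Δₜ = -0.6 × (4/9) × 8390 = -2237 cm⁻¹.
OSPE = CFSE(oct) − CFSE(tet) = -3356 − (-2237) = -1119 cm⁻¹.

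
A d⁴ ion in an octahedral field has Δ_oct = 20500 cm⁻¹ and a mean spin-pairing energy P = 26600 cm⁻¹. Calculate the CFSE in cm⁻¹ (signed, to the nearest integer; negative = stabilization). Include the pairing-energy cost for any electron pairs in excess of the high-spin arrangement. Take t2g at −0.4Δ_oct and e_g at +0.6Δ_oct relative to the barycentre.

Δ_oct < P, so pairing is avoided: the ground state is high-spin.
Filling d⁴ accordingly: t2g^3 e_g^1.
Orbital CFSE = -0.6Δ_oct = -0.6 × 20500 = -12300 cm⁻¹.
High-spin has no excess pairs, so no pairing correction applies.

-12300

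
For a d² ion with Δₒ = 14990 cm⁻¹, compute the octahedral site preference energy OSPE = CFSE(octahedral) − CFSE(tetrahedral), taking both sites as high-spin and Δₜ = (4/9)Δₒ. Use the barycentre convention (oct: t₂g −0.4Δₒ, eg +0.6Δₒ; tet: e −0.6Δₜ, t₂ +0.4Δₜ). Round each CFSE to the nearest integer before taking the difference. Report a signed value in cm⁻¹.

-3997

Octahedral (high-spin): t₂g² eg⁰, CFSE = 2(−0.4) + 0(+0.6) = -0.8Δₒ = -0.8 × 14990 = -11992 cm⁻¹.
In a tetrahedral site the filling is e² t₂⁰: CFSE(tet) = -1.2Δₜ = -1.2 × (4/9)(14990) = -7995 cm⁻¹.
Subtracting, OSPE = -11992 − (-7995) = -3997 cm⁻¹.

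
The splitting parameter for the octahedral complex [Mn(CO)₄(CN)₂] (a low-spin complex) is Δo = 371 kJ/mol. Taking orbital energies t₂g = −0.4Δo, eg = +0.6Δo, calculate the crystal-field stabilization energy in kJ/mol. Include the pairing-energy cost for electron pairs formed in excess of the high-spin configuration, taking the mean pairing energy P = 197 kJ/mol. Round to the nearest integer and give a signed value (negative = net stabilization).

-348

Ligand charges: 4×(+0) from CO and 2×(-1) from CN⁻ sum to -2; with overall charge +0, Mn is +2.
Group 7 minus oxidation state +2 gives a d⁵ configuration for Mn²⁺.
Electron filling gives t₂g⁵ eg⁰.
CFSE(orbital) = 5×(-0.4Δo) + 0×(0.6Δo) = -2.0Δo; with Δo = 371 kJ/mol that is -742 kJ/mol.
Relative to high-spin t₂g³ eg² (0 paired), the low-spin configuration has 2 additional pairs, contributing +2 × 197 = +394 kJ/mol.
Net CFSE = -742 + 394 = -348 kJ/mol.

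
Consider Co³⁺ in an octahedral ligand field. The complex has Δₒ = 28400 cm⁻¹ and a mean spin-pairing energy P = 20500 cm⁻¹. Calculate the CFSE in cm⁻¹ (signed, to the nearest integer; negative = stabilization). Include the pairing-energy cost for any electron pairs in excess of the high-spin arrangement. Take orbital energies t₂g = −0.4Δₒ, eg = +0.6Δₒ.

Group 9 minus oxidation state +3 gives a d⁶ configuration for Co³⁺.
With Δₒ > P the complex is low-spin.
Configuration: t₂g⁶ eg⁰.
Orbital CFSE = -2.4Δₒ = -2.4 × 28400 = -68160 cm⁻¹.
Excess pairs vs high-spin: 3 − 1 = 2; pairing cost = +41000 cm⁻¹.
Net CFSE = -68160 + 41000 = -27160 cm⁻¹.

-27160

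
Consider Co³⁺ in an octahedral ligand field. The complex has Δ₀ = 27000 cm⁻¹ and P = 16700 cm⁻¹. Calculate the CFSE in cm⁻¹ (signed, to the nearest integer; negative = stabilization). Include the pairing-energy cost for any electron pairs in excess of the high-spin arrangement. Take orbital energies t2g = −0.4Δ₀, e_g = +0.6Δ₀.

-31400

Co is in group 9, so Co³⁺ is d⁶ (9 − 3 = 6).
Since Δ₀ = 27000 cm⁻¹ > P = 16700 cm⁻¹, the complex adopts the low-spin configuration.
Filling d⁶ accordingly: t2g^6 e_g^0.
Orbital CFSE = -2.4Δ₀ = -2.4 × 27000 = -64800 cm⁻¹.
Excess pairs vs high-spin: 3 − 1 = 2; pairing cost = +33400 cm⁻¹.
Net CFSE = -64800 + 33400 = -31400 cm⁻¹.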